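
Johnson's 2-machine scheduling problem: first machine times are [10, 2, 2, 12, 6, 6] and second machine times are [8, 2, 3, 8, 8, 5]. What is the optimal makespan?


Apply Johnson's rule:
  Group 1 (a <= b): [(2, 2, 2), (3, 2, 3), (5, 6, 8)]
  Group 2 (a > b): [(1, 10, 8), (4, 12, 8), (6, 6, 5)]
Optimal job order: [2, 3, 5, 1, 4, 6]
Schedule:
  Job 2: M1 done at 2, M2 done at 4
  Job 3: M1 done at 4, M2 done at 7
  Job 5: M1 done at 10, M2 done at 18
  Job 1: M1 done at 20, M2 done at 28
  Job 4: M1 done at 32, M2 done at 40
  Job 6: M1 done at 38, M2 done at 45
Makespan = 45

45


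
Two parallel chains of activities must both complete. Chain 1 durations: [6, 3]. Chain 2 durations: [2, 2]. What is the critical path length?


Path A total = 6 + 3 = 9
Path B total = 2 + 2 = 4
Critical path = longest path = max(9, 4) = 9

9


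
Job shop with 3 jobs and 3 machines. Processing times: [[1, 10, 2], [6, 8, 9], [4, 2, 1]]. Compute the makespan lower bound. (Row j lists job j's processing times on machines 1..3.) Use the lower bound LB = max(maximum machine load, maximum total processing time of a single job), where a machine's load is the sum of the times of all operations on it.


Machine loads:
  Machine 1: 1 + 6 + 4 = 11
  Machine 2: 10 + 8 + 2 = 20
  Machine 3: 2 + 9 + 1 = 12
Max machine load = 20
Job totals:
  Job 1: 13
  Job 2: 23
  Job 3: 7
Max job total = 23
Lower bound = max(20, 23) = 23

23


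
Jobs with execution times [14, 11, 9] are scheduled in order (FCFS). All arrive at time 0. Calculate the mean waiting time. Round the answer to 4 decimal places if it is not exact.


FCFS order (as given): [14, 11, 9]
Waiting times:
  Job 1: wait = 0
  Job 2: wait = 14
  Job 3: wait = 25
Sum of waiting times = 39
Average waiting time = 39/3 = 13.0

13.0


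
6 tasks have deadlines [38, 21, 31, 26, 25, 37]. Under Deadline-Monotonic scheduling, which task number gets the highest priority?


Sort tasks by relative deadline (ascending):
  Task 2: deadline = 21
  Task 5: deadline = 25
  Task 4: deadline = 26
  Task 3: deadline = 31
  Task 6: deadline = 37
  Task 1: deadline = 38
Priority order (highest first): [2, 5, 4, 3, 6, 1]
Highest priority task = 2

2


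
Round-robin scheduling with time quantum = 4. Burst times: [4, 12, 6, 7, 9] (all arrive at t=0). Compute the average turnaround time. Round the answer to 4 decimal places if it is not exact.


Time quantum = 4
Execution trace:
  J1 runs 4 units, time = 4
  J2 runs 4 units, time = 8
  J3 runs 4 units, time = 12
  J4 runs 4 units, time = 16
  J5 runs 4 units, time = 20
  J2 runs 4 units, time = 24
  J3 runs 2 units, time = 26
  J4 runs 3 units, time = 29
  J5 runs 4 units, time = 33
  J2 runs 4 units, time = 37
  J5 runs 1 units, time = 38
Finish times: [4, 37, 26, 29, 38]
Average turnaround = 134/5 = 26.8

26.8


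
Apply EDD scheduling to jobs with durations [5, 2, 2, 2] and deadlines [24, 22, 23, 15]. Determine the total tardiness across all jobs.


Sort by due date (EDD order): [(2, 15), (2, 22), (2, 23), (5, 24)]
Compute completion times and tardiness:
  Job 1: p=2, d=15, C=2, tardiness=max(0,2-15)=0
  Job 2: p=2, d=22, C=4, tardiness=max(0,4-22)=0
  Job 3: p=2, d=23, C=6, tardiness=max(0,6-23)=0
  Job 4: p=5, d=24, C=11, tardiness=max(0,11-24)=0
Total tardiness = 0

0


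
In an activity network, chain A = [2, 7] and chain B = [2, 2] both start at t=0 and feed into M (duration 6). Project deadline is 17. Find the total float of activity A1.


Forward pass: ES(A1) = sum of predecessors on chain A = 0
EF = ES + duration = 0 + 2 = 2
Backward pass: LF(M) = deadline = 17; LS(M) = 17 - 6 = 11
LF(A1) = LS(M) - sum(successors on chain A) = 11 - 7 = 4
LS = LF - duration = 4 - 2 = 2
Total float = LS - ES = 2 - 0 = 2

2


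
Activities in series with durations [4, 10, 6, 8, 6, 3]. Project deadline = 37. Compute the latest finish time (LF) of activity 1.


LF(activity 1) = deadline - sum of successor durations
Successors: activities 2 through 6 with durations [10, 6, 8, 6, 3]
Sum of successor durations = 33
LF = 37 - 33 = 4

4


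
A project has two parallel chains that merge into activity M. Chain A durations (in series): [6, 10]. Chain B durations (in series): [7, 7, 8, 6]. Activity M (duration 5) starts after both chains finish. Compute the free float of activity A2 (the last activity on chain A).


ES(A2) = sum of predecessors on chain A = 6
EF(A2) = ES + duration = 6 + 10 = 16
Successor of A2 is M. ES(M) = max(sum(A), sum(B)) = max(16, 28) = 28
Free float = ES(successor) - EF(current) = 28 - 16 = 12

12


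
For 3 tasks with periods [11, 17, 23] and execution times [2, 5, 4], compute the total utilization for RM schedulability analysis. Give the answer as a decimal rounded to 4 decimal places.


Compute individual utilizations (exact fractions):
  Task 1: C/T = 2/11 (approx. 0.1818)
  Task 2: C/T = 5/17 (approx. 0.2941)
  Task 3: C/T = 4/23 (approx. 0.1739)
Total utilization U = 2/11 + 5/17 + 4/23 = 2795/4301
Rounded to 4 decimal places: U = 0.6498
RM (Liu & Layland) bound for 3 tasks = 0.779763; compare with U = 2795/4301 (approx. 0.649849)
U <= bound, so schedulable by RM sufficient condition.

0.6498


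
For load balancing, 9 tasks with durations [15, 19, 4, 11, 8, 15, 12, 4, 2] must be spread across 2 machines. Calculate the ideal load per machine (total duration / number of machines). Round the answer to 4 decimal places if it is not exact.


Total processing time = 15 + 19 + 4 + 11 + 8 + 15 + 12 + 4 + 2 = 90
Number of machines = 2
Ideal balanced load = 90 / 2 = 45.0

45.0


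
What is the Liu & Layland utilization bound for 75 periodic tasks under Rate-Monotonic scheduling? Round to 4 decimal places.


Compute 2^(1/75) = 1.0092848012
Subtract 1: 1.0092848012 - 1 = 0.0092848012
Multiply by n: 75 * 0.0092848012 = 0.6963600900
Round to 4 dp: 0.6964

0.6964


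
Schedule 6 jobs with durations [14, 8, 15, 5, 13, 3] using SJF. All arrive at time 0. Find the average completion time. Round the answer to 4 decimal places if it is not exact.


SJF order (ascending): [3, 5, 8, 13, 14, 15]
Completion times:
  Job 1: burst=3, C=3
  Job 2: burst=5, C=8
  Job 3: burst=8, C=16
  Job 4: burst=13, C=29
  Job 5: burst=14, C=43
  Job 6: burst=15, C=58
Average completion = 157/6 = 26.1667

26.1667


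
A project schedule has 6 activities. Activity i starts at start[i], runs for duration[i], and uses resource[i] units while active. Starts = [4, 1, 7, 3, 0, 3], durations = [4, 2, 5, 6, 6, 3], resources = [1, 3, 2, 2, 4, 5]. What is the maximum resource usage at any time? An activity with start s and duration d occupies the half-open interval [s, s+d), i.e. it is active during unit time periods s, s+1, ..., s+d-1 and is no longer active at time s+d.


Each activity i is active on [start_i, start_i + duration_i).
Compute total resource usage per time slot:
  t=0: active resources = [4], total = 4
  t=1: active resources = [3, 4], total = 7
  t=2: active resources = [3, 4], total = 7
  t=3: active resources = [2, 4, 5], total = 11
  t=4: active resources = [1, 2, 4, 5], total = 12
  t=5: active resources = [1, 2, 4, 5], total = 12
  t=6: active resources = [1, 2], total = 3
  t=7: active resources = [1, 2, 2], total = 5
  t=8: active resources = [2, 2], total = 4
  t=9: active resources = [2], total = 2
  t=10: active resources = [2], total = 2
  t=11: active resources = [2], total = 2
Peak resource demand = 12

12


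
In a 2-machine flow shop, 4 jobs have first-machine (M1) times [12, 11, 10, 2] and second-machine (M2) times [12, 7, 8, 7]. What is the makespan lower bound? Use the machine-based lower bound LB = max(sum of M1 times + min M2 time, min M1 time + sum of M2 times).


LB1 = sum(M1 times) + min(M2 times) = 35 + 7 = 42
LB2 = min(M1 times) + sum(M2 times) = 2 + 34 = 36
Lower bound = max(LB1, LB2) = max(42, 36) = 42

42


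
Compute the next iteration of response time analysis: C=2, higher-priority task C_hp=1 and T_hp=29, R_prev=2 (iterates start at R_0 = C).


R_next = C + ceil(R_prev / T_hp) * C_hp
ceil(2 / 29) = ceil(0.069) = 1
Interference = 1 * 1 = 1
R_next = 2 + 1 = 3

3


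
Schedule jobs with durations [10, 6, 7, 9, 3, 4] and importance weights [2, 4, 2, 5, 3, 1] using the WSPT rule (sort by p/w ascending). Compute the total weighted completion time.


Compute p/w ratios and sort ascending (WSPT): [(3, 3), (6, 4), (9, 5), (7, 2), (4, 1), (10, 2)]
Compute weighted completion times:
  Job (p=3,w=3): C=3, w*C=3*3=9
  Job (p=6,w=4): C=9, w*C=4*9=36
  Job (p=9,w=5): C=18, w*C=5*18=90
  Job (p=7,w=2): C=25, w*C=2*25=50
  Job (p=4,w=1): C=29, w*C=1*29=29
  Job (p=10,w=2): C=39, w*C=2*39=78
Total weighted completion time = 292

292


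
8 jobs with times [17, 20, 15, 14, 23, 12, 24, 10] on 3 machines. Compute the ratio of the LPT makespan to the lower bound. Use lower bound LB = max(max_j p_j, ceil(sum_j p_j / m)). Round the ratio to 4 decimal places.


LPT order: [24, 23, 20, 17, 15, 14, 12, 10]
Machine loads after assignment: [48, 38, 49]
LPT makespan = 49
Lower bound = max(max_job, ceil(total/3)) = max(24, 45) = 45
Ratio = 49 / 45 = 1.0889

1.0889


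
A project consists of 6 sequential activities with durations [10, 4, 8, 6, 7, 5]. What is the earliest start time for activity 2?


Activity 2 starts after activities 1 through 1 complete.
Predecessor durations: [10]
ES = 10 = 10

10


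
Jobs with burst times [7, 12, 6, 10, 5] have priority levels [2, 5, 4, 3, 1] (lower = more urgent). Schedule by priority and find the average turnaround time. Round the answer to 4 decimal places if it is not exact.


Sort by priority (ascending = highest first):
Order: [(1, 5), (2, 7), (3, 10), (4, 6), (5, 12)]
Completion times:
  Priority 1, burst=5, C=5
  Priority 2, burst=7, C=12
  Priority 3, burst=10, C=22
  Priority 4, burst=6, C=28
  Priority 5, burst=12, C=40
Average turnaround = 107/5 = 21.4

21.4


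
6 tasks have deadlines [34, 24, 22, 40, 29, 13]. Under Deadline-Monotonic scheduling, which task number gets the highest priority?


Sort tasks by relative deadline (ascending):
  Task 6: deadline = 13
  Task 3: deadline = 22
  Task 2: deadline = 24
  Task 5: deadline = 29
  Task 1: deadline = 34
  Task 4: deadline = 40
Priority order (highest first): [6, 3, 2, 5, 1, 4]
Highest priority task = 6

6


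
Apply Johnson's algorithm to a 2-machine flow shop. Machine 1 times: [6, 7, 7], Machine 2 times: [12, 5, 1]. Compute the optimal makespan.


Apply Johnson's rule:
  Group 1 (a <= b): [(1, 6, 12)]
  Group 2 (a > b): [(2, 7, 5), (3, 7, 1)]
Optimal job order: [1, 2, 3]
Schedule:
  Job 1: M1 done at 6, M2 done at 18
  Job 2: M1 done at 13, M2 done at 23
  Job 3: M1 done at 20, M2 done at 24
Makespan = 24

24


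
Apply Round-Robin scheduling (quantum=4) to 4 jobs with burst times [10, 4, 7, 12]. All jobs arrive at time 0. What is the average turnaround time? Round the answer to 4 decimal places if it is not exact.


Time quantum = 4
Execution trace:
  J1 runs 4 units, time = 4
  J2 runs 4 units, time = 8
  J3 runs 4 units, time = 12
  J4 runs 4 units, time = 16
  J1 runs 4 units, time = 20
  J3 runs 3 units, time = 23
  J4 runs 4 units, time = 27
  J1 runs 2 units, time = 29
  J4 runs 4 units, time = 33
Finish times: [29, 8, 23, 33]
Average turnaround = 93/4 = 23.25

23.25


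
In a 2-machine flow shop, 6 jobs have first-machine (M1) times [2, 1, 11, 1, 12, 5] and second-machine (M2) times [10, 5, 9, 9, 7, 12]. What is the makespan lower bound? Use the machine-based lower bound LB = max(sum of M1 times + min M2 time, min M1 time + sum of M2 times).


LB1 = sum(M1 times) + min(M2 times) = 32 + 5 = 37
LB2 = min(M1 times) + sum(M2 times) = 1 + 52 = 53
Lower bound = max(LB1, LB2) = max(37, 53) = 53

53


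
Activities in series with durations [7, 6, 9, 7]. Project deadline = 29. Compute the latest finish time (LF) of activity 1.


LF(activity 1) = deadline - sum of successor durations
Successors: activities 2 through 4 with durations [6, 9, 7]
Sum of successor durations = 22
LF = 29 - 22 = 7

7


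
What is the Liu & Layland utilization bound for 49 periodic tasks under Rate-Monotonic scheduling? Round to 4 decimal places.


Compute 2^(1/49) = 1.0142463870
Subtract 1: 1.0142463870 - 1 = 0.0142463870
Multiply by n: 49 * 0.0142463870 = 0.6980729630
Round to 4 dp: 0.6981

0.6981


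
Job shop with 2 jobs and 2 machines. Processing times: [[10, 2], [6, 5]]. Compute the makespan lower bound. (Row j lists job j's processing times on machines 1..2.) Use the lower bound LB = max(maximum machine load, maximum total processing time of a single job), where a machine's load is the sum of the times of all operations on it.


Machine loads:
  Machine 1: 10 + 6 = 16
  Machine 2: 2 + 5 = 7
Max machine load = 16
Job totals:
  Job 1: 12
  Job 2: 11
Max job total = 12
Lower bound = max(16, 12) = 16

16


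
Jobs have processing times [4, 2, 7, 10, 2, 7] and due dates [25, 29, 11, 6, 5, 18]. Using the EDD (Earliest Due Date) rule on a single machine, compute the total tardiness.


Sort by due date (EDD order): [(2, 5), (10, 6), (7, 11), (7, 18), (4, 25), (2, 29)]
Compute completion times and tardiness:
  Job 1: p=2, d=5, C=2, tardiness=max(0,2-5)=0
  Job 2: p=10, d=6, C=12, tardiness=max(0,12-6)=6
  Job 3: p=7, d=11, C=19, tardiness=max(0,19-11)=8
  Job 4: p=7, d=18, C=26, tardiness=max(0,26-18)=8
  Job 5: p=4, d=25, C=30, tardiness=max(0,30-25)=5
  Job 6: p=2, d=29, C=32, tardiness=max(0,32-29)=3
Total tardiness = 30

30


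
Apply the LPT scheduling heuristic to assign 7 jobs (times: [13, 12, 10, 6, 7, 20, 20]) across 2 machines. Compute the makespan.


Sort jobs in decreasing order (LPT): [20, 20, 13, 12, 10, 7, 6]
Assign each job to the least loaded machine:
  Machine 1: jobs [20, 13, 7, 6], load = 46
  Machine 2: jobs [20, 12, 10], load = 42
Makespan = max load = 46

46


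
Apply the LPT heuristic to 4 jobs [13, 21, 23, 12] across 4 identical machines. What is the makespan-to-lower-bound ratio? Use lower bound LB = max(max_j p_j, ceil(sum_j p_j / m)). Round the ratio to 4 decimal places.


LPT order: [23, 21, 13, 12]
Machine loads after assignment: [23, 21, 13, 12]
LPT makespan = 23
Lower bound = max(max_job, ceil(total/4)) = max(23, 18) = 23
Ratio = 23 / 23 = 1.0

1.0


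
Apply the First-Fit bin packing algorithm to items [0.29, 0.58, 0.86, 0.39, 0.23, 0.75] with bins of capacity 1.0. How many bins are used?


Place items sequentially using First-Fit:
  Item 0.29 -> new Bin 1
  Item 0.58 -> Bin 1 (now 0.87)
  Item 0.86 -> new Bin 2
  Item 0.39 -> new Bin 3
  Item 0.23 -> Bin 3 (now 0.62)
  Item 0.75 -> new Bin 4
Total bins used = 4

4


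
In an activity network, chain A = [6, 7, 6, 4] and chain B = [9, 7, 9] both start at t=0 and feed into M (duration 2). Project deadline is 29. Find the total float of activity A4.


Forward pass: ES(A4) = sum of predecessors on chain A = 19
EF = ES + duration = 19 + 4 = 23
Backward pass: LF(M) = deadline = 29; LS(M) = 29 - 2 = 27
LF(A4) = LS(M) - sum(successors on chain A) = 27 - 0 = 27
LS = LF - duration = 27 - 4 = 23
Total float = LS - ES = 23 - 19 = 4

4


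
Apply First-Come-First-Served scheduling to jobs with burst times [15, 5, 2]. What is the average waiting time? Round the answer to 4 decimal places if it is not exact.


FCFS order (as given): [15, 5, 2]
Waiting times:
  Job 1: wait = 0
  Job 2: wait = 15
  Job 3: wait = 20
Sum of waiting times = 35
Average waiting time = 35/3 = 11.6667

11.6667


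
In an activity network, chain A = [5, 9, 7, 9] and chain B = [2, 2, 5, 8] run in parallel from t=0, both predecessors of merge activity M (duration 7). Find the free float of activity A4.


ES(A4) = sum of predecessors on chain A = 21
EF(A4) = ES + duration = 21 + 9 = 30
Successor of A4 is M. ES(M) = max(sum(A), sum(B)) = max(30, 17) = 30
Free float = ES(successor) - EF(current) = 30 - 30 = 0

0


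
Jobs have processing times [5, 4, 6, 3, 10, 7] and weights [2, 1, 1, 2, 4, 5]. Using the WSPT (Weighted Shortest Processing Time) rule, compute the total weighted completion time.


Compute p/w ratios and sort ascending (WSPT): [(7, 5), (3, 2), (5, 2), (10, 4), (4, 1), (6, 1)]
Compute weighted completion times:
  Job (p=7,w=5): C=7, w*C=5*7=35
  Job (p=3,w=2): C=10, w*C=2*10=20
  Job (p=5,w=2): C=15, w*C=2*15=30
  Job (p=10,w=4): C=25, w*C=4*25=100
  Job (p=4,w=1): C=29, w*C=1*29=29
  Job (p=6,w=1): C=35, w*C=1*35=35
Total weighted completion time = 249

249


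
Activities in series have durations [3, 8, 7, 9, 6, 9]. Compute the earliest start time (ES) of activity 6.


Activity 6 starts after activities 1 through 5 complete.
Predecessor durations: [3, 8, 7, 9, 6]
ES = 3 + 8 + 7 + 9 + 6 = 33

33


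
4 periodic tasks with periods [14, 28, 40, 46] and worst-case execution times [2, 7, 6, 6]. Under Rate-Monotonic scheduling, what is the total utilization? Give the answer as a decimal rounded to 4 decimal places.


Compute individual utilizations (exact fractions):
  Task 1: C/T = 2/14 = 1/7 (approx. 0.1429)
  Task 2: C/T = 7/28 = 1/4 (approx. 0.25)
  Task 3: C/T = 6/40 = 3/20 (approx. 0.15)
  Task 4: C/T = 6/46 = 3/23 (approx. 0.1304)
Total utilization U = 1/7 + 1/4 + 3/20 + 3/23 = 542/805
Rounded to 4 decimal places: U = 0.6733
RM (Liu & Layland) bound for 4 tasks = 0.756828; compare with U = 542/805 (approx. 0.673292)
U <= bound, so schedulable by RM sufficient condition.

0.6733


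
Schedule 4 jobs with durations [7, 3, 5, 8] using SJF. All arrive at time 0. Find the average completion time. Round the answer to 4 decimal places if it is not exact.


SJF order (ascending): [3, 5, 7, 8]
Completion times:
  Job 1: burst=3, C=3
  Job 2: burst=5, C=8
  Job 3: burst=7, C=15
  Job 4: burst=8, C=23
Average completion = 49/4 = 12.25

12.25


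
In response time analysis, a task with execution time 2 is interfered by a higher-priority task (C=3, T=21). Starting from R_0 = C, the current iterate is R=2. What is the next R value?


R_next = C + ceil(R_prev / T_hp) * C_hp
ceil(2 / 21) = ceil(0.0952) = 1
Interference = 1 * 3 = 3
R_next = 2 + 3 = 5

5


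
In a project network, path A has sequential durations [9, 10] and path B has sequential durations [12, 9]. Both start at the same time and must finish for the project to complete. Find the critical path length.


Path A total = 9 + 10 = 19
Path B total = 12 + 9 = 21
Critical path = longest path = max(19, 21) = 21

21


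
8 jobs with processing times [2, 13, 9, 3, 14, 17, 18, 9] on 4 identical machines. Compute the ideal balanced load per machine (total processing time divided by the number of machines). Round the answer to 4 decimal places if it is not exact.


Total processing time = 2 + 13 + 9 + 3 + 14 + 17 + 18 + 9 = 85
Number of machines = 4
Ideal balanced load = 85 / 4 = 21.25

21.25


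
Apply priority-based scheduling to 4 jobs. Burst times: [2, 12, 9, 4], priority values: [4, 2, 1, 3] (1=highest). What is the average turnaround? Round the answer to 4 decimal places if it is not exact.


Sort by priority (ascending = highest first):
Order: [(1, 9), (2, 12), (3, 4), (4, 2)]
Completion times:
  Priority 1, burst=9, C=9
  Priority 2, burst=12, C=21
  Priority 3, burst=4, C=25
  Priority 4, burst=2, C=27
Average turnaround = 82/4 = 20.5

20.5


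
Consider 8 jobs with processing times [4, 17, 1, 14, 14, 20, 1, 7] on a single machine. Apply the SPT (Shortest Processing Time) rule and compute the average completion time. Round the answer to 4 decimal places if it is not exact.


Sort jobs by processing time (SPT order): [1, 1, 4, 7, 14, 14, 17, 20]
Compute completion times sequentially:
  Job 1: processing = 1, completes at 1
  Job 2: processing = 1, completes at 2
  Job 3: processing = 4, completes at 6
  Job 4: processing = 7, completes at 13
  Job 5: processing = 14, completes at 27
  Job 6: processing = 14, completes at 41
  Job 7: processing = 17, completes at 58
  Job 8: processing = 20, completes at 78
Sum of completion times = 226
Average completion time = 226/8 = 28.25

28.25


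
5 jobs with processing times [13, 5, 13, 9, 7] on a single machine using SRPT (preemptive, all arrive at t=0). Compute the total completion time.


Since all jobs arrive at t=0, SRPT equals SPT ordering.
SPT order: [5, 7, 9, 13, 13]
Completion times:
  Job 1: p=5, C=5
  Job 2: p=7, C=12
  Job 3: p=9, C=21
  Job 4: p=13, C=34
  Job 5: p=13, C=47
Total completion time = 5 + 12 + 21 + 34 + 47 = 119

119


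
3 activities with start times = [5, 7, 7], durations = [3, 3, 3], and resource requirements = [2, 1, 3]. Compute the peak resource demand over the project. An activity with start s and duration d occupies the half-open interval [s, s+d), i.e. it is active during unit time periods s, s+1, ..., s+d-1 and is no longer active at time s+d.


Each activity i is active on [start_i, start_i + duration_i).
Compute total resource usage per time slot:
  t=0: active resources = [], total = 0
  t=1: active resources = [], total = 0
  t=2: active resources = [], total = 0
  t=3: active resources = [], total = 0
  t=4: active resources = [], total = 0
  t=5: active resources = [2], total = 2
  t=6: active resources = [2], total = 2
  t=7: active resources = [2, 1, 3], total = 6
  t=8: active resources = [1, 3], total = 4
  t=9: active resources = [1, 3], total = 4
Peak resource demand = 6

6


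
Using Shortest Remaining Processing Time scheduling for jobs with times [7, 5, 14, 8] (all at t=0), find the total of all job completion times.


Since all jobs arrive at t=0, SRPT equals SPT ordering.
SPT order: [5, 7, 8, 14]
Completion times:
  Job 1: p=5, C=5
  Job 2: p=7, C=12
  Job 3: p=8, C=20
  Job 4: p=14, C=34
Total completion time = 5 + 12 + 20 + 34 = 71

71


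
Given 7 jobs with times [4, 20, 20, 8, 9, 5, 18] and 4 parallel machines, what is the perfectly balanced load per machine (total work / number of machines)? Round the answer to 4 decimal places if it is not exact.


Total processing time = 4 + 20 + 20 + 8 + 9 + 5 + 18 = 84
Number of machines = 4
Ideal balanced load = 84 / 4 = 21.0

21.0


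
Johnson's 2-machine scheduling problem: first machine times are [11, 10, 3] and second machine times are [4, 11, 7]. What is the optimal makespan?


Apply Johnson's rule:
  Group 1 (a <= b): [(3, 3, 7), (2, 10, 11)]
  Group 2 (a > b): [(1, 11, 4)]
Optimal job order: [3, 2, 1]
Schedule:
  Job 3: M1 done at 3, M2 done at 10
  Job 2: M1 done at 13, M2 done at 24
  Job 1: M1 done at 24, M2 done at 28
Makespan = 28

28


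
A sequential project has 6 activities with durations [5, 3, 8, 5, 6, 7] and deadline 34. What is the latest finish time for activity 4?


LF(activity 4) = deadline - sum of successor durations
Successors: activities 5 through 6 with durations [6, 7]
Sum of successor durations = 13
LF = 34 - 13 = 21

21


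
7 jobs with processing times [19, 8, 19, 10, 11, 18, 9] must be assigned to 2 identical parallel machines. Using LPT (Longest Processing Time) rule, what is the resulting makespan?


Sort jobs in decreasing order (LPT): [19, 19, 18, 11, 10, 9, 8]
Assign each job to the least loaded machine:
  Machine 1: jobs [19, 18, 9], load = 46
  Machine 2: jobs [19, 11, 10, 8], load = 48
Makespan = max load = 48

48


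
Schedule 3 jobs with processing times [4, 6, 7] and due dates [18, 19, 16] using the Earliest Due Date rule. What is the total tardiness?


Sort by due date (EDD order): [(7, 16), (4, 18), (6, 19)]
Compute completion times and tardiness:
  Job 1: p=7, d=16, C=7, tardiness=max(0,7-16)=0
  Job 2: p=4, d=18, C=11, tardiness=max(0,11-18)=0
  Job 3: p=6, d=19, C=17, tardiness=max(0,17-19)=0
Total tardiness = 0

0


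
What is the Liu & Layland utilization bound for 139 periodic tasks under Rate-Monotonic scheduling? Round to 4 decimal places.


Compute 2^(1/139) = 1.0049991245
Subtract 1: 1.0049991245 - 1 = 0.0049991245
Multiply by n: 139 * 0.0049991245 = 0.6948783055
Round to 4 dp: 0.6949

0.6949


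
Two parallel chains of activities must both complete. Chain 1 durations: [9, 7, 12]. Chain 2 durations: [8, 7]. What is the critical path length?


Path A total = 9 + 7 + 12 = 28
Path B total = 8 + 7 = 15
Critical path = longest path = max(28, 15) = 28

28


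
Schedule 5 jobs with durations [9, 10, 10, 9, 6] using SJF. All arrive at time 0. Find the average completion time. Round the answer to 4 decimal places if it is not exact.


SJF order (ascending): [6, 9, 9, 10, 10]
Completion times:
  Job 1: burst=6, C=6
  Job 2: burst=9, C=15
  Job 3: burst=9, C=24
  Job 4: burst=10, C=34
  Job 5: burst=10, C=44
Average completion = 123/5 = 24.6

24.6


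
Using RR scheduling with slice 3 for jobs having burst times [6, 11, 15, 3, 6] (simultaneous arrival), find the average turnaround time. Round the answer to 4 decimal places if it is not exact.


Time quantum = 3
Execution trace:
  J1 runs 3 units, time = 3
  J2 runs 3 units, time = 6
  J3 runs 3 units, time = 9
  J4 runs 3 units, time = 12
  J5 runs 3 units, time = 15
  J1 runs 3 units, time = 18
  J2 runs 3 units, time = 21
  J3 runs 3 units, time = 24
  J5 runs 3 units, time = 27
  J2 runs 3 units, time = 30
  J3 runs 3 units, time = 33
  J2 runs 2 units, time = 35
  J3 runs 3 units, time = 38
  J3 runs 3 units, time = 41
Finish times: [18, 35, 41, 12, 27]
Average turnaround = 133/5 = 26.6

26.6


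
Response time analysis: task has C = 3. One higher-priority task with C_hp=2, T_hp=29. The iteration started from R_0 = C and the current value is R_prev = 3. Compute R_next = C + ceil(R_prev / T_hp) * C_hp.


R_next = C + ceil(R_prev / T_hp) * C_hp
ceil(3 / 29) = ceil(0.1034) = 1
Interference = 1 * 2 = 2
R_next = 3 + 2 = 5

5


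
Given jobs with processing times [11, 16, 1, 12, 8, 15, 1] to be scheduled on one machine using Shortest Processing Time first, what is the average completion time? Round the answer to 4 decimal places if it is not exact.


Sort jobs by processing time (SPT order): [1, 1, 8, 11, 12, 15, 16]
Compute completion times sequentially:
  Job 1: processing = 1, completes at 1
  Job 2: processing = 1, completes at 2
  Job 3: processing = 8, completes at 10
  Job 4: processing = 11, completes at 21
  Job 5: processing = 12, completes at 33
  Job 6: processing = 15, completes at 48
  Job 7: processing = 16, completes at 64
Sum of completion times = 179
Average completion time = 179/7 = 25.5714

25.5714


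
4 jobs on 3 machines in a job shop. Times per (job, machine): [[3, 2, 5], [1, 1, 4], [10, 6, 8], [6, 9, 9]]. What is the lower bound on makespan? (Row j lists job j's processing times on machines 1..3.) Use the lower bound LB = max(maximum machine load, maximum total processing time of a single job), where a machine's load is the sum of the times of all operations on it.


Machine loads:
  Machine 1: 3 + 1 + 10 + 6 = 20
  Machine 2: 2 + 1 + 6 + 9 = 18
  Machine 3: 5 + 4 + 8 + 9 = 26
Max machine load = 26
Job totals:
  Job 1: 10
  Job 2: 6
  Job 3: 24
  Job 4: 24
Max job total = 24
Lower bound = max(26, 24) = 26

26


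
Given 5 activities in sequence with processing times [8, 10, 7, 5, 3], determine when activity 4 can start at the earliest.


Activity 4 starts after activities 1 through 3 complete.
Predecessor durations: [8, 10, 7]
ES = 8 + 10 + 7 = 25

25


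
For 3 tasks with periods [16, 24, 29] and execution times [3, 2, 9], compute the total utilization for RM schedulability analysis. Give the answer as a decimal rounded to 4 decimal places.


Compute individual utilizations (exact fractions):
  Task 1: C/T = 3/16 (approx. 0.1875)
  Task 2: C/T = 2/24 = 1/12 (approx. 0.0833)
  Task 3: C/T = 9/29 (approx. 0.3103)
Total utilization U = 3/16 + 1/12 + 9/29 = 809/1392
Rounded to 4 decimal places: U = 0.5812
RM (Liu & Layland) bound for 3 tasks = 0.779763; compare with U = 809/1392 (approx. 0.581178)
U <= bound, so schedulable by RM sufficient condition.

0.5812


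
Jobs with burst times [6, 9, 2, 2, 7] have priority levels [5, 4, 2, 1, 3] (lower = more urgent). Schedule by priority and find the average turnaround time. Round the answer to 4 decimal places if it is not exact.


Sort by priority (ascending = highest first):
Order: [(1, 2), (2, 2), (3, 7), (4, 9), (5, 6)]
Completion times:
  Priority 1, burst=2, C=2
  Priority 2, burst=2, C=4
  Priority 3, burst=7, C=11
  Priority 4, burst=9, C=20
  Priority 5, burst=6, C=26
Average turnaround = 63/5 = 12.6

12.6


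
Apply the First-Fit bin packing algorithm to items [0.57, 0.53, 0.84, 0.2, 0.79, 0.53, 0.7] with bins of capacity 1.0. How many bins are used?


Place items sequentially using First-Fit:
  Item 0.57 -> new Bin 1
  Item 0.53 -> new Bin 2
  Item 0.84 -> new Bin 3
  Item 0.2 -> Bin 1 (now 0.77)
  Item 0.79 -> new Bin 4
  Item 0.53 -> new Bin 5
  Item 0.7 -> new Bin 6
Total bins used = 6

6


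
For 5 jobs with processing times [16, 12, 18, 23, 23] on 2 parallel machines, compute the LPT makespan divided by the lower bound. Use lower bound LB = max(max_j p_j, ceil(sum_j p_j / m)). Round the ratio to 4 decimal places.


LPT order: [23, 23, 18, 16, 12]
Machine loads after assignment: [41, 51]
LPT makespan = 51
Lower bound = max(max_job, ceil(total/2)) = max(23, 46) = 46
Ratio = 51 / 46 = 1.1087

1.1087


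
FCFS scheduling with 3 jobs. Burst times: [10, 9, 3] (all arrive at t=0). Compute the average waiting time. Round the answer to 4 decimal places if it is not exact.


FCFS order (as given): [10, 9, 3]
Waiting times:
  Job 1: wait = 0
  Job 2: wait = 10
  Job 3: wait = 19
Sum of waiting times = 29
Average waiting time = 29/3 = 9.6667

9.6667


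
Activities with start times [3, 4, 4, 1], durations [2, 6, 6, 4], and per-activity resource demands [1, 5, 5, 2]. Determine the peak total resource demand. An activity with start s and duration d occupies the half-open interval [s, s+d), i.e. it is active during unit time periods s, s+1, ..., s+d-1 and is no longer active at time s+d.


Each activity i is active on [start_i, start_i + duration_i).
Compute total resource usage per time slot:
  t=0: active resources = [], total = 0
  t=1: active resources = [2], total = 2
  t=2: active resources = [2], total = 2
  t=3: active resources = [1, 2], total = 3
  t=4: active resources = [1, 5, 5, 2], total = 13
  t=5: active resources = [5, 5], total = 10
  t=6: active resources = [5, 5], total = 10
  t=7: active resources = [5, 5], total = 10
  t=8: active resources = [5, 5], total = 10
  t=9: active resources = [5, 5], total = 10
Peak resource demand = 13

13


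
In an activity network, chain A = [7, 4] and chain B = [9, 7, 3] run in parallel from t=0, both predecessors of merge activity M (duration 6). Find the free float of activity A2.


ES(A2) = sum of predecessors on chain A = 7
EF(A2) = ES + duration = 7 + 4 = 11
Successor of A2 is M. ES(M) = max(sum(A), sum(B)) = max(11, 19) = 19
Free float = ES(successor) - EF(current) = 19 - 11 = 8

8


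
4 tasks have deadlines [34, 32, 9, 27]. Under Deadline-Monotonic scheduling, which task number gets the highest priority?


Sort tasks by relative deadline (ascending):
  Task 3: deadline = 9
  Task 4: deadline = 27
  Task 2: deadline = 32
  Task 1: deadline = 34
Priority order (highest first): [3, 4, 2, 1]
Highest priority task = 3

3


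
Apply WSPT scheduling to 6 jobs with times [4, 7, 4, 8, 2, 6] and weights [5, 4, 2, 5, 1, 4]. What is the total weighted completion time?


Compute p/w ratios and sort ascending (WSPT): [(4, 5), (6, 4), (8, 5), (7, 4), (4, 2), (2, 1)]
Compute weighted completion times:
  Job (p=4,w=5): C=4, w*C=5*4=20
  Job (p=6,w=4): C=10, w*C=4*10=40
  Job (p=8,w=5): C=18, w*C=5*18=90
  Job (p=7,w=4): C=25, w*C=4*25=100
  Job (p=4,w=2): C=29, w*C=2*29=58
  Job (p=2,w=1): C=31, w*C=1*31=31
Total weighted completion time = 339

339


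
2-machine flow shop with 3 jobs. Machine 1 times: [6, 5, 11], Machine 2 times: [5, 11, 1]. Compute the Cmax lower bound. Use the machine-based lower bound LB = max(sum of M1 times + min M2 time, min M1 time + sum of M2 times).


LB1 = sum(M1 times) + min(M2 times) = 22 + 1 = 23
LB2 = min(M1 times) + sum(M2 times) = 5 + 17 = 22
Lower bound = max(LB1, LB2) = max(23, 22) = 23

23


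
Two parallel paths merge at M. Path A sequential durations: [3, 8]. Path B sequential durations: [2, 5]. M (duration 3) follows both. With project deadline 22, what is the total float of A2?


Forward pass: ES(A2) = sum of predecessors on chain A = 3
EF = ES + duration = 3 + 8 = 11
Backward pass: LF(M) = deadline = 22; LS(M) = 22 - 3 = 19
LF(A2) = LS(M) - sum(successors on chain A) = 19 - 0 = 19
LS = LF - duration = 19 - 8 = 11
Total float = LS - ES = 11 - 3 = 8

8


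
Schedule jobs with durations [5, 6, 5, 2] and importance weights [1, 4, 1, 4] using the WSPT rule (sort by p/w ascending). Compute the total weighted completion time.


Compute p/w ratios and sort ascending (WSPT): [(2, 4), (6, 4), (5, 1), (5, 1)]
Compute weighted completion times:
  Job (p=2,w=4): C=2, w*C=4*2=8
  Job (p=6,w=4): C=8, w*C=4*8=32
  Job (p=5,w=1): C=13, w*C=1*13=13
  Job (p=5,w=1): C=18, w*C=1*18=18
Total weighted completion time = 71

71


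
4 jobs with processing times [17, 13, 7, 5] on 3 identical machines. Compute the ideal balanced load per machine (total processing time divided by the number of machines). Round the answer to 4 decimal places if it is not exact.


Total processing time = 17 + 13 + 7 + 5 = 42
Number of machines = 3
Ideal balanced load = 42 / 3 = 14.0

14.0


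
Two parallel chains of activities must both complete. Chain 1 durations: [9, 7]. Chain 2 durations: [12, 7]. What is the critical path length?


Path A total = 9 + 7 = 16
Path B total = 12 + 7 = 19
Critical path = longest path = max(16, 19) = 19

19


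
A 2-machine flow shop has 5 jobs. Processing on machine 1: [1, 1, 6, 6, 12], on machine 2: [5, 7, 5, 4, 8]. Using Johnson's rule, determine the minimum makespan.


Apply Johnson's rule:
  Group 1 (a <= b): [(1, 1, 5), (2, 1, 7)]
  Group 2 (a > b): [(5, 12, 8), (3, 6, 5), (4, 6, 4)]
Optimal job order: [1, 2, 5, 3, 4]
Schedule:
  Job 1: M1 done at 1, M2 done at 6
  Job 2: M1 done at 2, M2 done at 13
  Job 5: M1 done at 14, M2 done at 22
  Job 3: M1 done at 20, M2 done at 27
  Job 4: M1 done at 26, M2 done at 31
Makespan = 31

31


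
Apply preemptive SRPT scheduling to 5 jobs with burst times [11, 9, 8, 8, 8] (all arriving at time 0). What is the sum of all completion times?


Since all jobs arrive at t=0, SRPT equals SPT ordering.
SPT order: [8, 8, 8, 9, 11]
Completion times:
  Job 1: p=8, C=8
  Job 2: p=8, C=16
  Job 3: p=8, C=24
  Job 4: p=9, C=33
  Job 5: p=11, C=44
Total completion time = 8 + 16 + 24 + 33 + 44 = 125

125


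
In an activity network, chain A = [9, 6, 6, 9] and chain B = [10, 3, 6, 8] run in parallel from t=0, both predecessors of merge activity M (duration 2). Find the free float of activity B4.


ES(B4) = sum of predecessors on chain B = 19
EF(B4) = ES + duration = 19 + 8 = 27
Successor of B4 is M. ES(M) = max(sum(A), sum(B)) = max(30, 27) = 30
Free float = ES(successor) - EF(current) = 30 - 27 = 3

3


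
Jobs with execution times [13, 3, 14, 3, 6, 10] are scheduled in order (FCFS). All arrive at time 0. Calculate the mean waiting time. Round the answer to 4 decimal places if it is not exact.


FCFS order (as given): [13, 3, 14, 3, 6, 10]
Waiting times:
  Job 1: wait = 0
  Job 2: wait = 13
  Job 3: wait = 16
  Job 4: wait = 30
  Job 5: wait = 33
  Job 6: wait = 39
Sum of waiting times = 131
Average waiting time = 131/6 = 21.8333

21.8333


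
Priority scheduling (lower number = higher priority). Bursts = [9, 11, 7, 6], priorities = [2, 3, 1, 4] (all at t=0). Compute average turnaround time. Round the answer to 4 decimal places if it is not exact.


Sort by priority (ascending = highest first):
Order: [(1, 7), (2, 9), (3, 11), (4, 6)]
Completion times:
  Priority 1, burst=7, C=7
  Priority 2, burst=9, C=16
  Priority 3, burst=11, C=27
  Priority 4, burst=6, C=33
Average turnaround = 83/4 = 20.75

20.75


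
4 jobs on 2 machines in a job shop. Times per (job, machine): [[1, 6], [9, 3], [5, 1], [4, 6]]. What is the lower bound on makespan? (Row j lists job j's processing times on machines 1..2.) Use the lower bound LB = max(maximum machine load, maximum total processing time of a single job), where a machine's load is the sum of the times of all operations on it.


Machine loads:
  Machine 1: 1 + 9 + 5 + 4 = 19
  Machine 2: 6 + 3 + 1 + 6 = 16
Max machine load = 19
Job totals:
  Job 1: 7
  Job 2: 12
  Job 3: 6
  Job 4: 10
Max job total = 12
Lower bound = max(19, 12) = 19

19


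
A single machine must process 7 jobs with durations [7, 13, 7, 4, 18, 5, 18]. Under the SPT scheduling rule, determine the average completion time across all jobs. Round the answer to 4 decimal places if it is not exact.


Sort jobs by processing time (SPT order): [4, 5, 7, 7, 13, 18, 18]
Compute completion times sequentially:
  Job 1: processing = 4, completes at 4
  Job 2: processing = 5, completes at 9
  Job 3: processing = 7, completes at 16
  Job 4: processing = 7, completes at 23
  Job 5: processing = 13, completes at 36
  Job 6: processing = 18, completes at 54
  Job 7: processing = 18, completes at 72
Sum of completion times = 214
Average completion time = 214/7 = 30.5714

30.5714


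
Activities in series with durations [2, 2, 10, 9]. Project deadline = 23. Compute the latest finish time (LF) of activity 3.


LF(activity 3) = deadline - sum of successor durations
Successors: activities 4 through 4 with durations [9]
Sum of successor durations = 9
LF = 23 - 9 = 14

14


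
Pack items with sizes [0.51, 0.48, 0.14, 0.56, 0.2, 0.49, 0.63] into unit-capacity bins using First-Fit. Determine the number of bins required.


Place items sequentially using First-Fit:
  Item 0.51 -> new Bin 1
  Item 0.48 -> Bin 1 (now 0.99)
  Item 0.14 -> new Bin 2
  Item 0.56 -> Bin 2 (now 0.7)
  Item 0.2 -> Bin 2 (now 0.9)
  Item 0.49 -> new Bin 3
  Item 0.63 -> new Bin 4
Total bins used = 4

4


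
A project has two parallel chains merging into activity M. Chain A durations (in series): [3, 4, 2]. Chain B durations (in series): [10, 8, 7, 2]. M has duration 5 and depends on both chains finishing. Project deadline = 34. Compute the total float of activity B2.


Forward pass: ES(B2) = sum of predecessors on chain B = 10
EF = ES + duration = 10 + 8 = 18
Backward pass: LF(M) = deadline = 34; LS(M) = 34 - 5 = 29
LF(B2) = LS(M) - sum(successors on chain B) = 29 - 9 = 20
LS = LF - duration = 20 - 8 = 12
Total float = LS - ES = 12 - 10 = 2

2


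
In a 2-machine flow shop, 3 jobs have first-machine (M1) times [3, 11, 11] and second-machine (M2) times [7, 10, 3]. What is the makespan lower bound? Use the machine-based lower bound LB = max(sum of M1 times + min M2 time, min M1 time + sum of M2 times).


LB1 = sum(M1 times) + min(M2 times) = 25 + 3 = 28
LB2 = min(M1 times) + sum(M2 times) = 3 + 20 = 23
Lower bound = max(LB1, LB2) = max(28, 23) = 28

28


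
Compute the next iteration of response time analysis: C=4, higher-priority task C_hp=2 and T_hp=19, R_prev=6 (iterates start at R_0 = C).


R_next = C + ceil(R_prev / T_hp) * C_hp
ceil(6 / 19) = ceil(0.3158) = 1
Interference = 1 * 2 = 2
R_next = 4 + 2 = 6
R_next = R_prev, so the iteration has converged (response time = 6).

6


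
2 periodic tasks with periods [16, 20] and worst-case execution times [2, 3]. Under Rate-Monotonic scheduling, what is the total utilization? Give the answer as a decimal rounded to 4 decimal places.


Compute individual utilizations (exact fractions):
  Task 1: C/T = 2/16 = 1/8 (approx. 0.125)
  Task 2: C/T = 3/20 (approx. 0.15)
Total utilization U = 1/8 + 3/20 = 11/40
Rounded to 4 decimal places: U = 0.2750
RM (Liu & Layland) bound for 2 tasks = 0.828427; compare with U = 11/40 (approx. 0.275000)
U <= bound, so schedulable by RM sufficient condition.

0.2750


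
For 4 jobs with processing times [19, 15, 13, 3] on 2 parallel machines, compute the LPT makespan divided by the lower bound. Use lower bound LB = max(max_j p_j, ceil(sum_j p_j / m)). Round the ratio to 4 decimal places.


LPT order: [19, 15, 13, 3]
Machine loads after assignment: [22, 28]
LPT makespan = 28
Lower bound = max(max_job, ceil(total/2)) = max(19, 25) = 25
Ratio = 28 / 25 = 1.12

1.12
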